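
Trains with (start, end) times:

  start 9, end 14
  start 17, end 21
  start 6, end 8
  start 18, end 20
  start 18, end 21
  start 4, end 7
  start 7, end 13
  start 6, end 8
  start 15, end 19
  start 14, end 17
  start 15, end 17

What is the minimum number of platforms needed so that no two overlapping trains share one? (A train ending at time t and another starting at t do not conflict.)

4

Count concurrent intervals with a sweep; the peak is the room count.
starts: [4, 6, 6, 7, 9, 14, 15, 15, 17, 18, 18]
ends:   [7, 8, 8, 13, 14, 17, 17, 19, 20, 21, 21]
s4→1 s6→2 s6→3 e7→2 s7→3 e8→2 e8→1 s9→2 e13→1 e14→0 s14→1 s15→2 s15→3 e17→2 e17→1 s17→2 s18→3 s18→4  — peak 4.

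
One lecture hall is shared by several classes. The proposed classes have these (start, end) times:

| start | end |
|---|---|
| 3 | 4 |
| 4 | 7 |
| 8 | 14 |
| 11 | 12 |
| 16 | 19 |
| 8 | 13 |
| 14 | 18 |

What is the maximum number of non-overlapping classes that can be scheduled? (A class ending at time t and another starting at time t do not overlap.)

Sorted by end: (3,4)  (4,7)  (11,12)  (8,13)  (8,14)  (14,18)  (16,19)
take (3,4); take (4,7); take (11,12); take (14,18).
Selected 4 classes.

4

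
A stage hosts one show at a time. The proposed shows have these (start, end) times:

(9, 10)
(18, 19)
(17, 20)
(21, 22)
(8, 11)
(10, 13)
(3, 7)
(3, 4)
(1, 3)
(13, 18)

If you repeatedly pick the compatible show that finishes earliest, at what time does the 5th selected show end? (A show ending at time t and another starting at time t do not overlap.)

Sorted by end: (1,3)  (3,4)  (3,7)  (9,10)  (8,11)  (10,13)  (13,18)  (18,19)  (17,20)  (21,22)
take (1,3); take (3,4); take (9,10); skip (8,11); take (10,13); take (13,18); take (18,19); take (21,22).
Selected: (1,3) (3,4) (9,10) (10,13) (13,18) (18,19) (21,22)

18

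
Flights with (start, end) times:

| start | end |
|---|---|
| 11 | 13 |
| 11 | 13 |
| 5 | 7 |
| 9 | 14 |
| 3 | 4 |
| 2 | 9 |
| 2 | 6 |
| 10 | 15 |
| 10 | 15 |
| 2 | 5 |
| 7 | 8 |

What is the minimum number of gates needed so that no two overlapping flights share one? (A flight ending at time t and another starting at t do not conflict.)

5

The answer is the maximum number of intervals overlapping at any instant.
starts: [2, 2, 2, 3, 5, 7, 9, 10, 10, 11, 11]
ends:   [4, 5, 6, 7, 8, 9, 13, 13, 14, 15, 15]
s2→1 s2→2 s2→3 s3→4 e4→3 e5→2 s5→3 e6→2 e7→1 s7→2 e8→1 e9→0 s9→1 s10→2 s10→3 s11→4 s11→5  — peak 5.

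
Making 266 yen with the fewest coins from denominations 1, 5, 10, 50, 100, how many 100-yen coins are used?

2

Use the largest denomination that fits, subtract, and repeat.
266 − 2×100→66 − 1×50→16 − 1×10→6 − 1×5→1 − 1×1→0
Count of 100: 2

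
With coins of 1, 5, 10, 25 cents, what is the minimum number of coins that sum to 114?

9

114 − 4×25→14 − 1×10→4 − 4×1→0
Total coins = 4 + 1 + 4 = 9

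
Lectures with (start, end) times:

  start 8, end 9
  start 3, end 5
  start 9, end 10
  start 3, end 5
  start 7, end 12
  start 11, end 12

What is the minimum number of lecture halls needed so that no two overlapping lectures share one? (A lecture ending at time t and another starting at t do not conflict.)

The answer is the maximum number of intervals overlapping at any instant.
Events (time:±→running): 3:+→1 3:+→2 … peak 2.

2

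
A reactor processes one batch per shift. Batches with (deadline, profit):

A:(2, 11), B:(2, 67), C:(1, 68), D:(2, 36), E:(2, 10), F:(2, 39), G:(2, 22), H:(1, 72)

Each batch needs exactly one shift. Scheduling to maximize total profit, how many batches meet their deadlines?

2

Profit order: H=72 C=68 B=67 F=39 D=36 G=22 A=11 E=10
Assign: H→slot 1, C skipped, B→slot 2, F skipped, D skipped, G skipped, A skipped, E skipped.
Slots: [1:H] [2:B]
2 of 8 scheduled.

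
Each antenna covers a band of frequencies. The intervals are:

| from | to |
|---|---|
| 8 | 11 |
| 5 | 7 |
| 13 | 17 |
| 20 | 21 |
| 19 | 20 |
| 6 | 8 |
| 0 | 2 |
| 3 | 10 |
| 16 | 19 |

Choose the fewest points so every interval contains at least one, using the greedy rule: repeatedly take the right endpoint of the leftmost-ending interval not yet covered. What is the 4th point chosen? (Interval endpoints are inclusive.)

By right end: [0,2]  [5,7]  [6,8]  [3,10]  [8,11]  [13,17]  [16,19]  [19,20]  [20,21]
[0,2] uncovered → point at 2; [5,7] uncovered → point at 7; [8,11] uncovered → point at 11; [13,17] uncovered → point at 17; [19,20] uncovered → point at 20.
Points: 2, 7, 11, 17, 20 (5 total).

17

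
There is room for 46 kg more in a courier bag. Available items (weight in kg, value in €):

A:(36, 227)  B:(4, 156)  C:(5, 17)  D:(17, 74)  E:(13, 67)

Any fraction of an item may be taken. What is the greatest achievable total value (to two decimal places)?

413.92

Ratios (sorted): B 39.00, A 6.31, E 5.15, D 4.35, C 3.40
take B (4 @ 156); take A (36 @ 227); take 6/13 of E → 30.92. Capacity used 46/46.
Total value = 413.92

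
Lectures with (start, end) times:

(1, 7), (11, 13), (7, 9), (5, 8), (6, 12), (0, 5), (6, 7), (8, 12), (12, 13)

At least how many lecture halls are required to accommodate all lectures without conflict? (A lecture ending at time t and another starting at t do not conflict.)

4

The answer is the maximum number of intervals overlapping at any instant.
starts: [0, 1, 5, 6, 6, 7, 8, 11, 12]
ends:   [5, 7, 7, 8, 9, 12, 12, 13, 13]
s0→1 s1→2 e5→1 s5→2 s6→3 s6→4  — peak 4.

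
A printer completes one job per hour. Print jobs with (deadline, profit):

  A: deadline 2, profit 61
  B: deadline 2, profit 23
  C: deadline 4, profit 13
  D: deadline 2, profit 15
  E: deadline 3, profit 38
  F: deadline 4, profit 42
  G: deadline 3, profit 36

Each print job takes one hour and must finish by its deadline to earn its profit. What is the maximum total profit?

Take jobs in profit order; each goes to the latest open slot no later than its deadline.
By profit: A(d2,61), F(d4,42), E(d3,38), G(d3,36), B(d2,23), D(d2,15), C(d4,13)
A→slot 2; F→slot 4; E→slot 3; G→slot 1; B skipped; D skipped; C skipped.
Profit = 36 + 61 + 38 + 42 = 177

177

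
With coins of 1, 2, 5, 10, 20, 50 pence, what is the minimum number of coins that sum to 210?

Use the largest denomination that fits, subtract, and repeat.
210 = 4×50 + 1×10
Total coins = 4 + 1 = 5

5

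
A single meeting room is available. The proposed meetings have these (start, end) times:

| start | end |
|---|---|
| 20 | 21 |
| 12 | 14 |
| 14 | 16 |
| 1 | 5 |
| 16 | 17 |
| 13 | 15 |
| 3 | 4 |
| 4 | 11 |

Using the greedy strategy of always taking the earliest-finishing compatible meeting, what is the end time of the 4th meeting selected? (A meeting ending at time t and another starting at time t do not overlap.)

16

Sorted by end: (3,4)  (1,5)  (4,11)  (12,14)  (13,15)  (14,16)  (16,17)  (20,21)
take (3,4); take (4,11); take (12,14); skip (13,15); take (14,16); take (16,17); take (20,21).
Selected: (3,4) (4,11) (12,14) (14,16) (16,17) (20,21)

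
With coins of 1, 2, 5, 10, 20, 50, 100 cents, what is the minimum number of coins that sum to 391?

391 − 3×100→91 − 1×50→41 − 2×20→1 − 1×1→0
Total coins = 3 + 1 + 2 + 1 = 7

7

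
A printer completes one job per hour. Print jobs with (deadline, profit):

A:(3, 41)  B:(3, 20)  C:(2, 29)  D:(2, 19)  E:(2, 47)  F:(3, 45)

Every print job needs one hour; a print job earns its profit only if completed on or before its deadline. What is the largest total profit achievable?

133

Take jobs in profit order; each goes to the latest open slot no later than its deadline.
By profit: E(d2,47), F(d3,45), A(d3,41), C(d2,29), B(d3,20), D(d2,19)
E→slot 2; F→slot 3; A→slot 1; C skipped; B skipped; D skipped.
Profit = 41 + 47 + 45 = 133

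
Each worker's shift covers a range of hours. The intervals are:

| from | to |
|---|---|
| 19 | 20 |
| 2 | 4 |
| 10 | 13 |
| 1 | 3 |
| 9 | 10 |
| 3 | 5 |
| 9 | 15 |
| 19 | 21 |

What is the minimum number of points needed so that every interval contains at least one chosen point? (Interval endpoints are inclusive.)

3

Sort by right endpoint; whenever an interval is uncovered, place a point at its right end.
By right end: [1,3]  [2,4]  [3,5]  [9,10]  [10,13]  [9,15]  [19,20]  [19,21]
[1,3] uncovered → point at 3; [9,10] uncovered → point at 10; [19,20] uncovered → point at 20.
Points: 3, 10, 20 (3 total).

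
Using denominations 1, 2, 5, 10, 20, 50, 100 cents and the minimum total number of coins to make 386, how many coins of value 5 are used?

1

Use the largest denomination that fits, subtract, and repeat.
386 − 3×100→86 − 1×50→36 − 1×20→16 − 1×10→6 − 1×5→1 − 1×1→0
Count of 5: 1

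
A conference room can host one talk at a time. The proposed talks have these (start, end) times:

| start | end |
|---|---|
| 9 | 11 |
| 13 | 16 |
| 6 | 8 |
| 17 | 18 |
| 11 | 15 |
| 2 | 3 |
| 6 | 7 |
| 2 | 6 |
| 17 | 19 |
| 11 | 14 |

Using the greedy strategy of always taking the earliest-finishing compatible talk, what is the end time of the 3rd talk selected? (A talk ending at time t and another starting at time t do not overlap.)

Sorted by end: (2,3)  (2,6)  (6,7)  (6,8)  (9,11)  (11,14)  (11,15)  (13,16)  (17,18)  (17,19)
take (2,3); take (6,7); skip (6,8); take (9,11); take (11,14); skip (13,16); take (17,18).
Selected: (2,3) (6,7) (9,11) (11,14) (17,18)

11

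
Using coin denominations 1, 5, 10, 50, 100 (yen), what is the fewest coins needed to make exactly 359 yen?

359 = 3×100 + 1×50 + 1×5 + 4×1
Total coins = 3 + 1 + 1 + 4 = 9

9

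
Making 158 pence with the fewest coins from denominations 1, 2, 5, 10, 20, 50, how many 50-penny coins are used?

Use the largest denomination that fits, subtract, and repeat.
158 − 3×50→8 − 1×5→3 − 1×2→1 − 1×1→0
Count of 50: 3

3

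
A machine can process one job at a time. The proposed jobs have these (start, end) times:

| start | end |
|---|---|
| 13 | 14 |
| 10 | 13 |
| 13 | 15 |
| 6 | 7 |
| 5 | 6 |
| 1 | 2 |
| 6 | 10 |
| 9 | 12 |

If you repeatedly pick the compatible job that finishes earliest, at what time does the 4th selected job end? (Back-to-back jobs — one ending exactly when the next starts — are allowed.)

12

Order by finish time; keep every interval that doesn't clash with the previous kept one.
Sorted by end: (1,2)  (5,6)  (6,7)  (6,10)  (9,12)  (10,13)  (13,14)  (13,15)
take (1,2); take (5,6); take (6,7); skip (6,10); take (9,12); take (13,14).
Selected: (1,2) (5,6) (6,7) (9,12) (13,14)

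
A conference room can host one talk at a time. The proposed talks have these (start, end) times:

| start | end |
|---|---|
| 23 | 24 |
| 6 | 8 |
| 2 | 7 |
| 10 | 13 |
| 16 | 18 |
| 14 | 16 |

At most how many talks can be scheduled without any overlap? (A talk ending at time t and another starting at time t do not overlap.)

Sort by end time and greedily take each interval whose start is ≥ the last chosen end.
Sorted by end: (2,7)  (6,8)  (10,13)  (14,16)  (16,18)  (23,24)
take (2,7); take (10,13); take (14,16); take (16,18); take (23,24).
Selected 5 talks.

5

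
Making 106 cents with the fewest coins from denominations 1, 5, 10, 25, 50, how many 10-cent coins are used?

0

106 − 2×50→6 − 1×5→1 − 1×1→0
Count of 10: 0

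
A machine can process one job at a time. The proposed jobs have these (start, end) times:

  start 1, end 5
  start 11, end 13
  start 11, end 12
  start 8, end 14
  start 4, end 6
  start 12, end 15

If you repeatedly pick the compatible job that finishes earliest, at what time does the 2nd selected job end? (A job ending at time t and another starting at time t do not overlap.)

Order by finish time; keep every interval that doesn't clash with the previous kept one.
Sorted by end: (1,5)  (4,6)  (11,12)  (11,13)  (8,14)  (12,15)
take (1,5); skip (4,6); take (11,12); skip (8,14); take (12,15).
Selected: (1,5) (11,12) (12,15)

12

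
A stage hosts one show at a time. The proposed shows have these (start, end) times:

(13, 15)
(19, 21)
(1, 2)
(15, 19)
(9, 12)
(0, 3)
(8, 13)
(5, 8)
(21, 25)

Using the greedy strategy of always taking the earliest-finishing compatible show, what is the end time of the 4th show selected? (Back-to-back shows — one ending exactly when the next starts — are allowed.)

15

Greedy by earliest finish: after sorting by end time, pick each interval compatible with the last pick.
Sorted by end: (1,2)  (0,3)  (5,8)  (9,12)  (8,13)  (13,15)  (15,19)  (19,21)  (21,25)
take (1,2); take (5,8); take (9,12); take (13,15); take (15,19); take (19,21); take (21,25).
Selected: (1,2) (5,8) (9,12) (13,15) (15,19) (19,21) (21,25)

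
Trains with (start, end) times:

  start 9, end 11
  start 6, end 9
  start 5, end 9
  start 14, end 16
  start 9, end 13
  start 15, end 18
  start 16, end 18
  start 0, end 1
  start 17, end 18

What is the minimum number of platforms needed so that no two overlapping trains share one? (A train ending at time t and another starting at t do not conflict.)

3

Events (time:±→running): 0:+→1 1:-→0 5:+→1 6:+→2 9:-→1 9:-→0 9:+→1 9:+→2 11:-→1 13:-→0 14:+→1 15:+→2 16:-→1 16:+→2 17:+→3 … peak 3.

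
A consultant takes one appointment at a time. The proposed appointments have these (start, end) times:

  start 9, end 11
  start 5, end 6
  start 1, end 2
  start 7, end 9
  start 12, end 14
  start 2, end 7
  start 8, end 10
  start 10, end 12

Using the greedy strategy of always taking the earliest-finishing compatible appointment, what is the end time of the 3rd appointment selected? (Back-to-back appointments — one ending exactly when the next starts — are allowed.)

Sort by end time and greedily take each interval whose start is ≥ the last chosen end.
By end time: (1,2), (5,6), (2,7), (7,9), (8,10), (9,11), (10,12), (12,14).
Pick (1,2); next start ≥ 2 → (5,6); next start ≥ 6 → (7,9); next start ≥ 9 → (9,11); next start ≥ 11 → (12,14).
Selected: (1,2) (5,6) (7,9) (9,11) (12,14)

9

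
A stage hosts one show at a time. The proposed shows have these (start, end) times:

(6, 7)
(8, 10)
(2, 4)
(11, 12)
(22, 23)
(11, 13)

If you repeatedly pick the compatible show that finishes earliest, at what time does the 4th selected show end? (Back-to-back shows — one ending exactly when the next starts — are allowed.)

12

Sort by end time and greedily take each interval whose start is ≥ the last chosen end.
By end time: (2,4), (6,7), (8,10), (11,12), (11,13), (22,23).
Pick (2,4); next start ≥ 4 → (6,7); next start ≥ 7 → (8,10); next start ≥ 10 → (11,12); next start ≥ 12 → (22,23).
Selected: (2,4) (6,7) (8,10) (11,12) (22,23)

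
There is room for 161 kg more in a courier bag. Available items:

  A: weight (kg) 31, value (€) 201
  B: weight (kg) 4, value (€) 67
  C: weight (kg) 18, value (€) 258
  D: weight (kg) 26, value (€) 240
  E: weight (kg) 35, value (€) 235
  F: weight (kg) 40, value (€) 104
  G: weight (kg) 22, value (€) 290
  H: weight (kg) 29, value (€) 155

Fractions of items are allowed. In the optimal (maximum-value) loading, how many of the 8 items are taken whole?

6

Greedy by value/weight ratio, highest first.
Order: B (67/4=16.75) > C (258/18=14.33) > G (290/22=13.18) > D (240/26=9.23) > E (235/35=6.71) > A (201/31=6.48) > H (155/29=5.34) > F (104/40=2.60)
Fill: take B (4 @ 67) → take C (18 @ 258) → take G (22 @ 290) → take D (26 @ 240) → take E (35 @ 235) → take A (31 @ 201) → take 25/29 of H → 133.62; 161/161 used.
6 item(s) taken whole; one partial (take 25/29 of H).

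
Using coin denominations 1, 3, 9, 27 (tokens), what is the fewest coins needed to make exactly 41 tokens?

Use the largest denomination that fits, subtract, and repeat.
41 − 1×27→14 − 1×9→5 − 1×3→2 − 2×1→0
Total coins = 1 + 1 + 1 + 2 = 5

5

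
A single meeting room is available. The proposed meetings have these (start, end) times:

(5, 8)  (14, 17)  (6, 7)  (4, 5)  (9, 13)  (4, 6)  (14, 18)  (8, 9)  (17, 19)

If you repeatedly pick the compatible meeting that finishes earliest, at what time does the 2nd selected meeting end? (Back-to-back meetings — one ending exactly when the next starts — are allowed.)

Order by finish time; keep every interval that doesn't clash with the previous kept one.
By end time: (4,5), (4,6), (6,7), (5,8), (8,9), (9,13), (14,17), (14,18), (17,19).
Pick (4,5); next start ≥ 5 → (6,7); next start ≥ 7 → (8,9); next start ≥ 9 → (9,13); next start ≥ 13 → (14,17); next start ≥ 17 → (17,19).
Selected: (4,5) (6,7) (8,9) (9,13) (14,17) (17,19)

7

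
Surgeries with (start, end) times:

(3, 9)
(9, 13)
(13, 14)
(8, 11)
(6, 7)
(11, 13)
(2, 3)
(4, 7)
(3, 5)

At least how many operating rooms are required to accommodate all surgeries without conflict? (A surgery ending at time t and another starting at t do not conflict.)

3

Count concurrent intervals with a sweep; the peak is the room count.
Events (time:±→running): 2:+→1 3:-→0 3:+→1 3:+→2 4:+→3 … peak 3.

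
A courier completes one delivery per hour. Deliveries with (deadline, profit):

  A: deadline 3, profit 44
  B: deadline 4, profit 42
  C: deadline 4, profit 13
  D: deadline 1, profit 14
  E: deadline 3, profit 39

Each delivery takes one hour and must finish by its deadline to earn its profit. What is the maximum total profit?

Take jobs in profit order; each goes to the latest open slot no later than its deadline.
By profit: A(d3,44), B(d4,42), E(d3,39), D(d1,14), C(d4,13)
A→slot 3; B→slot 4; E→slot 2; D→slot 1; C skipped.
Profit = 14 + 39 + 44 + 42 = 139

139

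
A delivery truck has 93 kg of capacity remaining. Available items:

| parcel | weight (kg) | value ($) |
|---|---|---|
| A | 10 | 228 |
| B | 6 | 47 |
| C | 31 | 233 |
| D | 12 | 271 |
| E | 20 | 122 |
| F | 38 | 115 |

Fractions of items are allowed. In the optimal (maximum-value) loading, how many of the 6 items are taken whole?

Ratios (sorted): A 22.80, D 22.58, B 7.83, C 7.52, E 6.10, F 3.03
take A (10 @ 228); take D (12 @ 271); take B (6 @ 47); take C (31 @ 233); take E (20 @ 122); take 14/38 of F → 42.37. Capacity used 93/93.
5 item(s) taken whole; one partial (take 14/38 of F).

5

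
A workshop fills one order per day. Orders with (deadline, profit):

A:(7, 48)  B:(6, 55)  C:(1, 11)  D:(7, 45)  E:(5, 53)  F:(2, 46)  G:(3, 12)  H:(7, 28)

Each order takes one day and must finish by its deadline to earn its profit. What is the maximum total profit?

287

Sort by profit descending; place each in the latest free slot ≤ its deadline.
By profit: B(d6,55), E(d5,53), A(d7,48), F(d2,46), D(d7,45), H(d7,28), G(d3,12), C(d1,11)
B→slot 6; E→slot 5; A→slot 7; F→slot 2; D→slot 4; H→slot 3; G→slot 1; C skipped.
Profit = 12 + 46 + 28 + 45 + 53 + 55 + 48 = 287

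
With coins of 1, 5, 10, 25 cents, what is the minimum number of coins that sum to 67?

67 − 2×25→17 − 1×10→7 − 1×5→2 − 2×1→0
Total coins = 2 + 1 + 1 + 2 = 6

6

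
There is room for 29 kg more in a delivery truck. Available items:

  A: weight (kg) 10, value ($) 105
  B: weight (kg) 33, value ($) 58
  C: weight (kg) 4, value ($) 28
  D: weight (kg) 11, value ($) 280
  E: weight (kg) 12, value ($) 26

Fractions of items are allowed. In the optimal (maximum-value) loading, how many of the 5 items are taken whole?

3

Sort by value per unit weight and fill in that order.
Order: D (280/11=25.45) > A (105/10=10.50) > C (28/4=7.00) > E (26/12=2.17) > B (58/33=1.76)
Fill: take D (11 @ 280) → take A (10 @ 105) → take C (4 @ 28) → take 4/12 of E → 8.67; 29/29 used.
3 item(s) taken whole; one partial (take 4/12 of E).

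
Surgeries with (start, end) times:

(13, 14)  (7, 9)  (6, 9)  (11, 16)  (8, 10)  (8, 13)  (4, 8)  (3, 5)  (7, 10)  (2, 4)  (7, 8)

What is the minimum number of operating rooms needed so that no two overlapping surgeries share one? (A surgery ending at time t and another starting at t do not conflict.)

5

Events (time:±→running): 2:+→1 3:+→2 4:-→1 4:+→2 5:-→1 6:+→2 7:+→3 7:+→4 7:+→5 … peak 5.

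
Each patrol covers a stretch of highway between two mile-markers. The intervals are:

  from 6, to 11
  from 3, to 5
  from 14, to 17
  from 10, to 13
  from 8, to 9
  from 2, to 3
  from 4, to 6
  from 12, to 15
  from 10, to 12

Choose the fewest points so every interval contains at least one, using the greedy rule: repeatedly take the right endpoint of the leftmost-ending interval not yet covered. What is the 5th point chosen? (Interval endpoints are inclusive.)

17

Process intervals by earliest right end; each time one isn't hit yet, stab at its right endpoint.
Sorted: [2,3] [3,5] [4,6] [8,9] [6,11] [10,12] [10,13] [12,15] [14,17]
{[2,3],[3,5]} hit by 3; {[4,6]} hit by 6; {[8,9],[6,11]} hit by 9; {[10,12],[10,13],[12,15]} hit by 12; {[14,17]} hit by 17.
Points: 3, 6, 9, 12, 17 (5 total).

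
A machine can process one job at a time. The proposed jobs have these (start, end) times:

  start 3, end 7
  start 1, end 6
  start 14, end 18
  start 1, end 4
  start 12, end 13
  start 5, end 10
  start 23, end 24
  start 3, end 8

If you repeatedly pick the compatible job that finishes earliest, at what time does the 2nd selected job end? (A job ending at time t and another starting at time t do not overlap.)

10

Sort by end time and greedily take each interval whose start is ≥ the last chosen end.
Sorted by end: (1,4)  (1,6)  (3,7)  (3,8)  (5,10)  (12,13)  (14,18)  (23,24)
take (1,4); skip (3,8); take (5,10); take (12,13); take (14,18); take (23,24).
Selected: (1,4) (5,10) (12,13) (14,18) (23,24)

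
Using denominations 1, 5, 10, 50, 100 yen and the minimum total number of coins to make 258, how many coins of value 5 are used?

Greedy: take as many of the largest coin as possible, then repeat with the remainder.
258 − 2×100→58 − 1×50→8 − 1×5→3 − 3×1→0
Count of 5: 1

1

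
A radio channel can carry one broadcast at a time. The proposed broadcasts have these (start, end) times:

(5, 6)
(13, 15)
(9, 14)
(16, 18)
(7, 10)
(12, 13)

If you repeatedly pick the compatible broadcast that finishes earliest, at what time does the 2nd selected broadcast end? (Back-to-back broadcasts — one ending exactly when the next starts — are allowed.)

10

Sorted by end: (5,6)  (7,10)  (12,13)  (9,14)  (13,15)  (16,18)
take (5,6); take (7,10); take (12,13); take (13,15); take (16,18).
Selected: (5,6) (7,10) (12,13) (13,15) (16,18)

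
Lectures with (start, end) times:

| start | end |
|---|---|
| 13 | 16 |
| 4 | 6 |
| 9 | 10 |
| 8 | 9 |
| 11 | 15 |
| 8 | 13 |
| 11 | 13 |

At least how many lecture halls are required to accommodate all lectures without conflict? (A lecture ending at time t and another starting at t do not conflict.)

The answer is the maximum number of intervals overlapping at any instant.
Events (time:±→running): 4:+→1 6:-→0 8:+→1 8:+→2 9:-→1 9:+→2 10:-→1 11:+→2 11:+→3 … peak 3.

3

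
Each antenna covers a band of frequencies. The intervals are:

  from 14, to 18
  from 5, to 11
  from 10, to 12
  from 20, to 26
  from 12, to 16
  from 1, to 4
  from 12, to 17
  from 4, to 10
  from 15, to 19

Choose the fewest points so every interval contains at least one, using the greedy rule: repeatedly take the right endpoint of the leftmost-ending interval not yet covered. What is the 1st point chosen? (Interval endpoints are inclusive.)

Sort by right endpoint; whenever an interval is uncovered, place a point at its right end.
Sorted: [1,4] [4,10] [5,11] [10,12] [12,16] [12,17] [14,18] [15,19] [20,26]
{[1,4],[4,10]} hit by 4; {[5,11],[10,12]} hit by 11; {[12,16],[12,17],[14,18],[15,19]} hit by 16; {[20,26]} hit by 26.
Points: 4, 11, 16, 26 (4 total).

4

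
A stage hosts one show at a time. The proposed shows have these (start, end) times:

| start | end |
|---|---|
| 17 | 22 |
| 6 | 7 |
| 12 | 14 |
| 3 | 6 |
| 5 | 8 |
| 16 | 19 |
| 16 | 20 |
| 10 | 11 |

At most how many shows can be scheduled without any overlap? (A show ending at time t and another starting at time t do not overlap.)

By end time: (3,6), (6,7), (5,8), (10,11), (12,14), (16,19), (16,20), (17,22).
Pick (3,6); next start ≥ 6 → (6,7); next start ≥ 7 → (10,11); next start ≥ 11 → (12,14); next start ≥ 14 → (16,19).
Selected 5 shows.

5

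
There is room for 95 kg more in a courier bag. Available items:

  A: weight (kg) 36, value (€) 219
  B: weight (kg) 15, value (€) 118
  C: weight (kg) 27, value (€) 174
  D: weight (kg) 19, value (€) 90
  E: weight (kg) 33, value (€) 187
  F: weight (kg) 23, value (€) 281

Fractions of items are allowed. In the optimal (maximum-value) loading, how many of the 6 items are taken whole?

3

Sort by value per unit weight and fill in that order.
Ratios (sorted): F 12.22, B 7.87, C 6.44, A 6.08, E 5.67, D 4.74
take F (23 @ 281); take B (15 @ 118); take C (27 @ 174); take 30/36 of A → 182.50. Capacity used 95/95.
3 item(s) taken whole; one partial (take 30/36 of A).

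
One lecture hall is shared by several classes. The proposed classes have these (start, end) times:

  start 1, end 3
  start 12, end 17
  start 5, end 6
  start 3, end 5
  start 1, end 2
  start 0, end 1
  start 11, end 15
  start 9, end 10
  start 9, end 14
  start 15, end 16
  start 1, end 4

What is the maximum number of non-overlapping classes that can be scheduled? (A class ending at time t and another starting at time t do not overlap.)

7

Sorted by end: (0,1)  (1,2)  (1,3)  (1,4)  (3,5)  (5,6)  (9,10)  (9,14)  (11,15)  (15,16)  (12,17)
take (0,1); take (1,2); skip (1,4); take (3,5); take (5,6); take (9,10); take (11,15); take (15,16); skip (12,17).
Selected 7 classes.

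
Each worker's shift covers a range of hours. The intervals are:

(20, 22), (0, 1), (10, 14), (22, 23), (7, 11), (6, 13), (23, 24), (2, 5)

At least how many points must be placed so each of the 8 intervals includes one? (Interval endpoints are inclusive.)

By right end: [0,1]  [2,5]  [7,11]  [6,13]  [10,14]  [20,22]  [22,23]  [23,24]
[0,1] uncovered → point at 1; [2,5] uncovered → point at 5; [7,11] uncovered → point at 11; [20,22] uncovered → point at 22; [23,24] uncovered → point at 24.
Points: 1, 5, 11, 22, 24 (5 total).

5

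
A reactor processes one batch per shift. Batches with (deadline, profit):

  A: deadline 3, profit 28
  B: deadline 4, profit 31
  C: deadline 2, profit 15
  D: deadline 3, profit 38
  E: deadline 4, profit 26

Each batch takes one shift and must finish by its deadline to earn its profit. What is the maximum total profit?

123

By profit: D(d3,38), B(d4,31), A(d3,28), E(d4,26), C(d2,15)
D→slot 3; B→slot 4; A→slot 2; E→slot 1; C skipped.
Profit = 26 + 28 + 38 + 31 = 123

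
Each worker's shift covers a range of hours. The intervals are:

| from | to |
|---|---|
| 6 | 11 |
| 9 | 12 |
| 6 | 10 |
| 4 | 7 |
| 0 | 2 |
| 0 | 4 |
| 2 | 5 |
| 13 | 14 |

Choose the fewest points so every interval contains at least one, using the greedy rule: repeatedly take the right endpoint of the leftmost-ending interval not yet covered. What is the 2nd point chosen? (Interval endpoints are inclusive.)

7

By right end: [0,2]  [0,4]  [2,5]  [4,7]  [6,10]  [6,11]  [9,12]  [13,14]
[0,2] uncovered → point at 2; [4,7] uncovered → point at 7; [9,12] uncovered → point at 12; [13,14] uncovered → point at 14.
Points: 2, 7, 12, 14 (4 total).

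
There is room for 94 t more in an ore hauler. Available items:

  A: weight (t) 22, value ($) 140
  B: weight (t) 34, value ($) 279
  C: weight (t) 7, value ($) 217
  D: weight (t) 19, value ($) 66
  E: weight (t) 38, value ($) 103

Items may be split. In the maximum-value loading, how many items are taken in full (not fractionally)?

Ratios (sorted): C 31.00, B 8.21, A 6.36, D 3.47, E 2.71
take C (7 @ 217); take B (34 @ 279); take A (22 @ 140); take D (19 @ 66); take 12/38 of E → 32.53. Capacity used 94/94.
4 item(s) taken whole; one partial (take 12/38 of E).

4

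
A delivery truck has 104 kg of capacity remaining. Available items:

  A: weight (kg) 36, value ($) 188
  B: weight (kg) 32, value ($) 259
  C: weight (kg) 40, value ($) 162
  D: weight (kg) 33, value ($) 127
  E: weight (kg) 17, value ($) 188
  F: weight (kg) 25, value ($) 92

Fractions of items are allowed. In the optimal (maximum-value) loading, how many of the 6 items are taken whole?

Sort by value per unit weight and fill in that order.
Order: E (188/17=11.06) > B (259/32=8.09) > A (188/36=5.22) > C (162/40=4.05) > D (127/33=3.85) > F (92/25=3.68)
Fill: take E (17 @ 188) → take B (32 @ 259) → take A (36 @ 188) → take 19/40 of C → 76.95; 104/104 used.
3 item(s) taken whole; one partial (take 19/40 of C).

3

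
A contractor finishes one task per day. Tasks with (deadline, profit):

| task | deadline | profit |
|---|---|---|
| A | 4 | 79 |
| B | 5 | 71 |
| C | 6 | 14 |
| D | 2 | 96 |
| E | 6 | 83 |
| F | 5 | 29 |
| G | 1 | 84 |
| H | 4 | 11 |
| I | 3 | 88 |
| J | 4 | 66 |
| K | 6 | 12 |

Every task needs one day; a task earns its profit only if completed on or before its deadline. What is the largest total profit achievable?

Profit order: D=96 I=88 G=84 E=83 A=79 B=71 J=66 F=29 C=14 K=12 H=11
Assign: D→slot 2, I→slot 3, G→slot 1, E→slot 6, A→slot 4, B→slot 5, J skipped, F skipped, C skipped, K skipped, H skipped.
Slots: [1:G] [2:D] [3:I] [4:A] [5:B] [6:E]
Profit = 84 + 96 + 88 + 79 + 71 + 83 = 501

501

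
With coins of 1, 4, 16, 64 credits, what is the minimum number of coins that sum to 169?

7

169 = 2×64 + 2×16 + 2×4 + 1×1
Total coins = 2 + 2 + 2 + 1 = 7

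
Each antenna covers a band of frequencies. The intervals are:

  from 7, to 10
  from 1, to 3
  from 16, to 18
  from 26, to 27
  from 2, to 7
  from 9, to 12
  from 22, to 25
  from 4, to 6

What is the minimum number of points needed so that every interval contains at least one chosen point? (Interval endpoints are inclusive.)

Process intervals by earliest right end; each time one isn't hit yet, stab at its right endpoint.
By right end: [1,3]  [4,6]  [2,7]  [7,10]  [9,12]  [16,18]  [22,25]  [26,27]
[1,3] uncovered → point at 3; [4,6] uncovered → point at 6; [7,10] uncovered → point at 10; [16,18] uncovered → point at 18; [22,25] uncovered → point at 25; [26,27] uncovered → point at 27.
Points: 3, 6, 10, 18, 25, 27 (6 total).

6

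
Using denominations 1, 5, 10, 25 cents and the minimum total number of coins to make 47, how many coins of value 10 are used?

2

47 − 1×25→22 − 2×10→2 − 2×1→0
Count of 10: 2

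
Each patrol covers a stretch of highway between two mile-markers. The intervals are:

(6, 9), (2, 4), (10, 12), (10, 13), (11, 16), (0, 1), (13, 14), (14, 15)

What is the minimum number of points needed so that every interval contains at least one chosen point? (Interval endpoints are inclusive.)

By right end: [0,1]  [2,4]  [6,9]  [10,12]  [10,13]  [13,14]  [14,15]  [11,16]
[0,1] uncovered → point at 1; [2,4] uncovered → point at 4; [6,9] uncovered → point at 9; [10,12] uncovered → point at 12; [13,14] uncovered → point at 14.
Points: 1, 4, 9, 12, 14 (5 total).

5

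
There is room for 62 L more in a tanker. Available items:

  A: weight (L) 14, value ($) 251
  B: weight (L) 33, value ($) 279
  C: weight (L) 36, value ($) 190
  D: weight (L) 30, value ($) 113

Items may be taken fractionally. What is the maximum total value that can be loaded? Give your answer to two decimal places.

Greedy by value/weight ratio, highest first.
Order: A (251/14=17.93) > B (279/33=8.45) > C (190/36=5.28) > D (113/30=3.77)
Fill: take A (14 @ 251) → take B (33 @ 279) → take 15/36 of C → 79.17; 62/62 used.
Total value = 609.17

609.17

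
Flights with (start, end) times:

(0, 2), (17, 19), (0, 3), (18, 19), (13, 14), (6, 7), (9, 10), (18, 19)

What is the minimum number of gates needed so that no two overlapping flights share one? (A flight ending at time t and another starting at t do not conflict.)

Events (time:±→running): 0:+→1 0:+→2 2:-→1 3:-→0 6:+→1 7:-→0 9:+→1 10:-→0 13:+→1 14:-→0 17:+→1 18:+→2 18:+→3 … peak 3.

3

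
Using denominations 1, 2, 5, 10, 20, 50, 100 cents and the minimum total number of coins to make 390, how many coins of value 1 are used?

Greedy: take as many of the largest coin as possible, then repeat with the remainder.
390 = 3×100 + 1×50 + 2×20
Count of 1: 0

0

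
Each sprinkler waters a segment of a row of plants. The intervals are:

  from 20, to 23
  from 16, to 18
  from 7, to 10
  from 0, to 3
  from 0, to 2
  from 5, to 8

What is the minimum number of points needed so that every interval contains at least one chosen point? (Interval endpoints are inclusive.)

4

Process intervals by earliest right end; each time one isn't hit yet, stab at its right endpoint.
By right end: [0,2]  [0,3]  [5,8]  [7,10]  [16,18]  [20,23]
[0,2] uncovered → point at 2; [5,8] uncovered → point at 8; [16,18] uncovered → point at 18; [20,23] uncovered → point at 23.
Points: 2, 8, 18, 23 (4 total).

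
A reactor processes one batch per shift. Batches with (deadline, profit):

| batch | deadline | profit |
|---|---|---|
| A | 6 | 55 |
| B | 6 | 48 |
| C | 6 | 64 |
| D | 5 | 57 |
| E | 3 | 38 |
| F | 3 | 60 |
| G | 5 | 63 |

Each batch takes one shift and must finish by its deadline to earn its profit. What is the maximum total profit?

Take jobs in profit order; each goes to the latest open slot no later than its deadline.
Profit order: C=64 G=63 F=60 D=57 A=55 B=48 E=38
Assign: C→slot 6, G→slot 5, F→slot 3, D→slot 4, A→slot 2, B→slot 1, E skipped.
Slots: [1:B] [2:A] [3:F] [4:D] [5:G] [6:C]
Profit = 48 + 55 + 60 + 57 + 63 + 64 = 347

347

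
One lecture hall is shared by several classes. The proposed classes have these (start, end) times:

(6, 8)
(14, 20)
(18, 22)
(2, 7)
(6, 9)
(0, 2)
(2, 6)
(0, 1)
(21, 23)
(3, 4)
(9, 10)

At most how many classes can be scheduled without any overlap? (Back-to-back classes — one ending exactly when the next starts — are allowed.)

6

Greedy by earliest finish: after sorting by end time, pick each interval compatible with the last pick.
By end time: (0,1), (0,2), (3,4), (2,6), (2,7), (6,8), (6,9), (9,10), (14,20), (18,22), (21,23).
Pick (0,1); next start ≥ 1 → (3,4); next start ≥ 4 → (6,8); next start ≥ 8 → (9,10); next start ≥ 10 → (14,20); next start ≥ 20 → (21,23).
Selected 6 classes.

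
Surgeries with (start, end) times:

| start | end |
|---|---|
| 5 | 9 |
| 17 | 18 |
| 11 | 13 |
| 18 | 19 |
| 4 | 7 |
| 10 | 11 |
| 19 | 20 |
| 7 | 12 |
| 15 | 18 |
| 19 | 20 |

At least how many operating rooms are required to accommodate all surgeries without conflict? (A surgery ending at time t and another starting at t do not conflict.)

2

starts: [4, 5, 7, 10, 11, 15, 17, 18, 19, 19]
ends:   [7, 9, 11, 12, 13, 18, 18, 19, 20, 20]
s4→1 s5→2  — peak 2.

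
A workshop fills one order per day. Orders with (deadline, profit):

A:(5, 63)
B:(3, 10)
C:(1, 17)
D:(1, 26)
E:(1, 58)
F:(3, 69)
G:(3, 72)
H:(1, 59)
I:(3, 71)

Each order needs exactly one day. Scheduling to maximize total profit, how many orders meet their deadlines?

Profit order: G=72 I=71 F=69 A=63 H=59 E=58 D=26 C=17 B=10
Assign: G→slot 3, I→slot 2, F→slot 1, A→slot 5, H skipped, E skipped, D skipped, C skipped, B skipped.
Slots: [1:F] [2:I] [3:G] [5:A]
4 of 9 scheduled.

4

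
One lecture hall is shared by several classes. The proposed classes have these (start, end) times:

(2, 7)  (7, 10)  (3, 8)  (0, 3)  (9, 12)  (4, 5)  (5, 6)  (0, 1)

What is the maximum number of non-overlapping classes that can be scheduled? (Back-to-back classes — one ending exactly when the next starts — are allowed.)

4

By end time: (0,1), (0,3), (4,5), (5,6), (2,7), (3,8), (7,10), (9,12).
Pick (0,1); next start ≥ 1 → (4,5); next start ≥ 5 → (5,6); next start ≥ 6 → (7,10).
Selected 4 classes.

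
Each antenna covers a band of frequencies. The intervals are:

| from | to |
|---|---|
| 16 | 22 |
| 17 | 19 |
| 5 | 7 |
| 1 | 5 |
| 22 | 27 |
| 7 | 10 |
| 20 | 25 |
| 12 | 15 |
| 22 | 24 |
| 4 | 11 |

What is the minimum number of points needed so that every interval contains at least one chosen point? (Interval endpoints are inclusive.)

Sort by right endpoint; whenever an interval is uncovered, place a point at its right end.
Sorted: [1,5] [5,7] [7,10] [4,11] [12,15] [17,19] [16,22] [22,24] [20,25] [22,27]
{[1,5],[5,7]} hit by 5; {[7,10],[4,11]} hit by 10; {[12,15]} hit by 15; {[17,19],[16,22]} hit by 19; {[22,24],[20,25],[22,27]} hit by 24.
Points: 5, 10, 15, 19, 24 (5 total).

5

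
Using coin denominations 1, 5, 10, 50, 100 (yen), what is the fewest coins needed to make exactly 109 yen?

109 − 1×100→9 − 1×5→4 − 4×1→0
Total coins = 1 + 1 + 4 = 6

6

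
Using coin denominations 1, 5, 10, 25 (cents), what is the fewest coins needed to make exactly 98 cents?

8

Greedy: take as many of the largest coin as possible, then repeat with the remainder.
98 − 3×25→23 − 2×10→3 − 3×1→0
Total coins = 3 + 2 + 3 = 8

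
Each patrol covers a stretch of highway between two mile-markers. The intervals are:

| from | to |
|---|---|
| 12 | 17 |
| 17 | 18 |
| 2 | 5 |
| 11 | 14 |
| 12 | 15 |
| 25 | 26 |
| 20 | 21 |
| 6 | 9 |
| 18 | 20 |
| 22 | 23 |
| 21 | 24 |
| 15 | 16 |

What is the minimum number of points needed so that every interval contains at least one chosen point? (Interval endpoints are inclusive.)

8

Sort by right endpoint; whenever an interval is uncovered, place a point at its right end.
By right end: [2,5]  [6,9]  [11,14]  [12,15]  [15,16]  [12,17]  [17,18]  [18,20]  [20,21]  [22,23]  [21,24]  [25,26]
[2,5] uncovered → point at 5; [6,9] uncovered → point at 9; [11,14] uncovered → point at 14; [15,16] uncovered → point at 16; [17,18] uncovered → point at 18; [20,21] uncovered → point at 21; [22,23] uncovered → point at 23; [25,26] uncovered → point at 26.
Points: 5, 9, 14, 16, 18, 21, 23, 26 (8 total).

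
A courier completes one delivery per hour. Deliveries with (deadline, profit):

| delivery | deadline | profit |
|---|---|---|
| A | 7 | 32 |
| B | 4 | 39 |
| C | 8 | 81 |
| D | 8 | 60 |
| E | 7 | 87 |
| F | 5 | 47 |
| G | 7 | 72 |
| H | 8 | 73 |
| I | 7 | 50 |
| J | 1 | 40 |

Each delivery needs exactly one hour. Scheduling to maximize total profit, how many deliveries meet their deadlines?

8

By profit: E(d7,87), C(d8,81), H(d8,73), G(d7,72), D(d8,60), I(d7,50), F(d5,47), J(d1,40), B(d4,39), A(d7,32)
E→slot 7; C→slot 8; H→slot 6; G→slot 5; D→slot 4; I→slot 3; F→slot 2; J→slot 1; B skipped; A skipped.
8 of 10 scheduled.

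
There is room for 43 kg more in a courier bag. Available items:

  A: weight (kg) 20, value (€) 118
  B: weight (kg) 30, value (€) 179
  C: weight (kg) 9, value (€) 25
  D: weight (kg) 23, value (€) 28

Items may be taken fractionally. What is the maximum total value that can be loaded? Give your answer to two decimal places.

Ratios (sorted): B 5.97, A 5.90, C 2.78, D 1.22
take B (30 @ 179); take 13/20 of A → 76.70. Capacity used 43/43.
Total value = 255.70

255.70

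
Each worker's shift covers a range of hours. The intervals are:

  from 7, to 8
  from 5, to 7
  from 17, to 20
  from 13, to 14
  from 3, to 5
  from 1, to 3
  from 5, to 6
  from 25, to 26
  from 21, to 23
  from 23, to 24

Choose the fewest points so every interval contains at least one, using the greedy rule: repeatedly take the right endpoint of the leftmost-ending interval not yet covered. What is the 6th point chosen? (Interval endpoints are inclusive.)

Sorted: [1,3] [3,5] [5,6] [5,7] [7,8] [13,14] [17,20] [21,23] [23,24] [25,26]
{[1,3],[3,5]} hit by 3; {[5,6],[5,7]} hit by 6; {[7,8]} hit by 8; {[13,14]} hit by 14; {[17,20]} hit by 20; {[21,23],[23,24]} hit by 23; {[25,26]} hit by 26.
Points: 3, 6, 8, 14, 20, 23, 26 (7 total).

23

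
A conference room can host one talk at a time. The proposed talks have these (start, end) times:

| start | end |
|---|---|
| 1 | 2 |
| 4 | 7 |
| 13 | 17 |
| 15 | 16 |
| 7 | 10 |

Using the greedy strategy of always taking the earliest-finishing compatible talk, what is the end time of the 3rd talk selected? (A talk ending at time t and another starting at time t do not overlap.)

10

Sort by end time and greedily take each interval whose start is ≥ the last chosen end.
Sorted by end: (1,2)  (4,7)  (7,10)  (15,16)  (13,17)
take (1,2); take (4,7); take (7,10); take (15,16).
Selected: (1,2) (4,7) (7,10) (15,16)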